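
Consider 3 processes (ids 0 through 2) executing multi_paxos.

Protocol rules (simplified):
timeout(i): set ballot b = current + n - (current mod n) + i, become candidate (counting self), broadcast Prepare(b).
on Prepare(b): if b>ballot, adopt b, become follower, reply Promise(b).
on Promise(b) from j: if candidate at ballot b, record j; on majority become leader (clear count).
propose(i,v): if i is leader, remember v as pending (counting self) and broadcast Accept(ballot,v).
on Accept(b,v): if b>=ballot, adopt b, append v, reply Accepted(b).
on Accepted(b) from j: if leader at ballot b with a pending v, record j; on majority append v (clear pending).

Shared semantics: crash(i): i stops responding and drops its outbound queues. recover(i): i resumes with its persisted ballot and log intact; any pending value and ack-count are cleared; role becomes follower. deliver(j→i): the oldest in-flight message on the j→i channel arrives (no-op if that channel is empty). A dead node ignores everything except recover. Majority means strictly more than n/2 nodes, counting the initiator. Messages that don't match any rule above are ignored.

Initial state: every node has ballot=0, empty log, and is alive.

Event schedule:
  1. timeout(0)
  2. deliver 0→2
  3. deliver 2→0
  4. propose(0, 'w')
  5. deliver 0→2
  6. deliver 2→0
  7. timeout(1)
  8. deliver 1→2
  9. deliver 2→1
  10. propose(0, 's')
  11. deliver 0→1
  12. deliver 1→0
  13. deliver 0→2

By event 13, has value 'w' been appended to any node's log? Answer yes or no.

e1 timeout(0): 0[cand,b=3,-]
e2 deliver 0→2: 2[foll,b=3,-]
e3 deliver 2→0: 0[lead,b=3,-]
e4 propose(0,'w'): ·
e5 deliver 0→2: 2[foll,b=3,w]
e6 deliver 2→0: 0[lead,b=3,w]
e7 timeout(1): 1[cand,b=4,-]
e8 deliver 1→2: 2[foll,b=4,w]
e9 deliver 2→1: 1[lead,b=4,-]
e10 propose(0,'s'): ·
e11 deliver 0→1: ·
e12 deliver 1→0: 0[foll,b=4,w]
e13 deliver 0→2: ·

yes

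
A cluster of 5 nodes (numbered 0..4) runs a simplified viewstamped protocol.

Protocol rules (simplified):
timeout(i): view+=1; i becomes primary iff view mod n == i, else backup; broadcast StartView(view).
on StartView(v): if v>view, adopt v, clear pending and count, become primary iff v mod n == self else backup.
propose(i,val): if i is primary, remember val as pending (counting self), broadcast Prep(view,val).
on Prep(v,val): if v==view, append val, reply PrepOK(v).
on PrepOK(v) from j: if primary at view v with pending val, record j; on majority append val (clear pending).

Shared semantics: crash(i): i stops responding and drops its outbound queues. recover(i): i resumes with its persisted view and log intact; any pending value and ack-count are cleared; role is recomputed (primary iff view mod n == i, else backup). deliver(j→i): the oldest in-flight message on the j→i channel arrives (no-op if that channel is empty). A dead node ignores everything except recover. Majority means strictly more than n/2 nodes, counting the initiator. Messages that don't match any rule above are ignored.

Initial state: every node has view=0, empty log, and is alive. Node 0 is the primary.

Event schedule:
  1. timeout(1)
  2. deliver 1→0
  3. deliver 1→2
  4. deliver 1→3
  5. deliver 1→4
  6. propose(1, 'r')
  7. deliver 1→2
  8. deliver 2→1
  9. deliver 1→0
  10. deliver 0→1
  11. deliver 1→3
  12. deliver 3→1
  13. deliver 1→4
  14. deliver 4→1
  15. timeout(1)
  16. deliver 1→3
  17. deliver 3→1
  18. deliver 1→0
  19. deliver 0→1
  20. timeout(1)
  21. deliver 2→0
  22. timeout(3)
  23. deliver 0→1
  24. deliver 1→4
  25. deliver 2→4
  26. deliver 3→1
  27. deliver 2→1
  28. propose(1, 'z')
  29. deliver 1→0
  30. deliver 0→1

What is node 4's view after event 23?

[1] timeout(1) → N1(prim v1 [-])
[2] deliver 1→0 → N0(back v1 [-])
[3] deliver 1→2 → N2(back v1 [-])
[4] deliver 1→3 → N3(back v1 [-])
[5] deliver 1→4 → N4(back v1 [-])
[6] propose(1,'r') → ∅
[7] deliver 1→2 → N2(back v1 [r])
[8] deliver 2→1 → ∅
[9] deliver 1→0 → N0(back v1 [r])
[10] deliver 0→1 → N1(prim v1 [r])
[11] deliver 1→3 → N3(back v1 [r])
[12] deliver 3→1 → ∅
[13] deliver 1→4 → N4(back v1 [r])
[14] deliver 4→1 → ∅
[15] timeout(1) → N1(back v2 [r])
[16] deliver 1→3 → N3(back v2 [r])
[17] deliver 3→1 → ∅
[18] deliver 1→0 → N0(back v2 [r])
[19] deliver 0→1 → ∅
[20] timeout(1) → N1(back v3 [r])
[21] deliver 2→0 → ∅
[22] timeout(3) → N3(prim v3 [r])
[23] deliver 0→1 → ∅

1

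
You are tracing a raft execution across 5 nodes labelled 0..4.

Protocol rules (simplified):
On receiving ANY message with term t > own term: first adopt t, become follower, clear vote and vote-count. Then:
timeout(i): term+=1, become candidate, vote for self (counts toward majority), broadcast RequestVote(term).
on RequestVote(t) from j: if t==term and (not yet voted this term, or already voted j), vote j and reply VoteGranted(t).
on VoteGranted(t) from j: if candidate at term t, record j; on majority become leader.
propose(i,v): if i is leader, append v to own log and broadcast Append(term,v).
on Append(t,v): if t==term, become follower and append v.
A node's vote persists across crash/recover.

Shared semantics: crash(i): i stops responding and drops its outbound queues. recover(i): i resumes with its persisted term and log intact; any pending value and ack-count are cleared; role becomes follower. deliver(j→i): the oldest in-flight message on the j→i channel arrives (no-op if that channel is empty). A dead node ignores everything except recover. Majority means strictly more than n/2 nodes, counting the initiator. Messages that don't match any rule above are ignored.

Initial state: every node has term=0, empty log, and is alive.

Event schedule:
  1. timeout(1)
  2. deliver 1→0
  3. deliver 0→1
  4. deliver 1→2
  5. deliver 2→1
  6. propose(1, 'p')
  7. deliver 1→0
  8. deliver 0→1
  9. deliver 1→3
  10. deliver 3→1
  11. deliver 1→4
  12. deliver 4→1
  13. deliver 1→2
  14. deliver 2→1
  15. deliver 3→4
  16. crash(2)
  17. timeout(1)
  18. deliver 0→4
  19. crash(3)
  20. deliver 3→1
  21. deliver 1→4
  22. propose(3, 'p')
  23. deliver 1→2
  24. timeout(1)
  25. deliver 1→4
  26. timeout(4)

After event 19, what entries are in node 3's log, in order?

e1 timeout(1): 1[cand,t=1,-]
e2 deliver 1→0: 0[foll,t=1,-]
e3 deliver 0→1: ·
e4 deliver 1→2: 2[foll,t=1,-]
e5 deliver 2→1: 1[lead,t=1,-]
e6 propose(1,'p'): 1[lead,t=1,p]
e7 deliver 1→0: 0[foll,t=1,p]
e8 deliver 0→1: ·
e9 deliver 1→3: 3[foll,t=1,-]
e10 deliver 3→1: ·
e11 deliver 1→4: 4[foll,t=1,-]
e12 deliver 4→1: ·
e13 deliver 1→2: 2[foll,t=1,p]
e14 deliver 2→1: ·
e15 deliver 3→4: ·
e16 crash(2): 2[✗foll,t=1,p]
e17 timeout(1): 1[cand,t=2,p]
e18 deliver 0→4: ·
e19 crash(3): 3[✗foll,t=1,-]

empty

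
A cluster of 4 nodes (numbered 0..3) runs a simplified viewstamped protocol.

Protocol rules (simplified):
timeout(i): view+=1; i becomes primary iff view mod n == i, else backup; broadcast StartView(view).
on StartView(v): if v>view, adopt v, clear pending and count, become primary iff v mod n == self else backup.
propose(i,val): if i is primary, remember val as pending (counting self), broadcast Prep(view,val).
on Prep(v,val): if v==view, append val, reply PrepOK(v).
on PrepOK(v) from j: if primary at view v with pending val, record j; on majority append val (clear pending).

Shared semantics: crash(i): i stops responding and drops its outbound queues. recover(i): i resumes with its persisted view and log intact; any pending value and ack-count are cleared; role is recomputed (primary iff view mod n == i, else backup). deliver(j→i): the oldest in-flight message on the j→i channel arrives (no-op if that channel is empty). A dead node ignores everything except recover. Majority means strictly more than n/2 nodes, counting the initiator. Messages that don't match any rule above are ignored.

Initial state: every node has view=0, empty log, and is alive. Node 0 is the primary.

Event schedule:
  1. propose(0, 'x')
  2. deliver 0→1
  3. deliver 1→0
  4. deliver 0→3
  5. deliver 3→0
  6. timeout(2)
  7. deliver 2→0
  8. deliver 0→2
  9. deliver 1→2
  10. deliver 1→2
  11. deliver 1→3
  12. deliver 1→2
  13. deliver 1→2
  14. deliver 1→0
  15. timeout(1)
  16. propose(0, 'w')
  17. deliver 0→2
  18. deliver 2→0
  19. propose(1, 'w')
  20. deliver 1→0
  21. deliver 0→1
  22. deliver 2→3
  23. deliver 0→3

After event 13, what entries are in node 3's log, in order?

x

e1 propose(0,'x'): ·
e2 deliver 0→1: 1[back,v=0,x]
e3 deliver 1→0: ·
e4 deliver 0→3: 3[back,v=0,x]
e5 deliver 3→0: 0[prim,v=0,x]
e6 timeout(2): 2[back,v=1,-]
e7 deliver 2→0: 0[back,v=1,x]
e8 deliver 0→2: ·
e9 deliver 1→2: ·
e10 deliver 1→2: ·
e11 deliver 1→3: ·
e12 deliver 1→2: ·
e13 deliver 1→2: ·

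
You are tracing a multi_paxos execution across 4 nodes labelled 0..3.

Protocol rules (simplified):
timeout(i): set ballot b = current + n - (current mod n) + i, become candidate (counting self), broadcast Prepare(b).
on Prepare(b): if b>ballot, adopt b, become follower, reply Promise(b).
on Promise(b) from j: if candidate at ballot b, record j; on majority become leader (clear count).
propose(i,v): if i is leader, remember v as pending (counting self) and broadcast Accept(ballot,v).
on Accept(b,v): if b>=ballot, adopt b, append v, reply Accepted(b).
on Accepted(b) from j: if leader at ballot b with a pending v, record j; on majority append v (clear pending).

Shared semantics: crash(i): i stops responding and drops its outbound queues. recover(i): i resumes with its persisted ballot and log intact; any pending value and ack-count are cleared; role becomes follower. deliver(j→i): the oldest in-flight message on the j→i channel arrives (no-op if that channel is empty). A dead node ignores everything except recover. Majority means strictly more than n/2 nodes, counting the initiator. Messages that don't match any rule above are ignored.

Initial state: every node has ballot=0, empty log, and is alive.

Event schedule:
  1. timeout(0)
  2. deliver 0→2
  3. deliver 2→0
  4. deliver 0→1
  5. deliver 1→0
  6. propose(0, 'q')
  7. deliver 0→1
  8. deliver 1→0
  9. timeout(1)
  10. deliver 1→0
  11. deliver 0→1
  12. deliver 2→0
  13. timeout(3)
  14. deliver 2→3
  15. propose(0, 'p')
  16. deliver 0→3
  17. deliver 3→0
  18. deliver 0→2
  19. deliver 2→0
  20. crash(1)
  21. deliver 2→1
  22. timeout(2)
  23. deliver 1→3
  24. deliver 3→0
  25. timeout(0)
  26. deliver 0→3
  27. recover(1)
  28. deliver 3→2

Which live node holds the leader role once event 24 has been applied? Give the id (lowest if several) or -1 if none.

e1 timeout(0): 0[cand,b=4,-]
e2 deliver 0→2: 2[foll,b=4,-]
e3 deliver 2→0: ·
e4 deliver 0→1: 1[foll,b=4,-]
e5 deliver 1→0: 0[lead,b=4,-]
e6 propose(0,'q'): ·
e7 deliver 0→1: 1[foll,b=4,q]
e8 deliver 1→0: ·
e9 timeout(1): 1[cand,b=9,q]
e10 deliver 1→0: 0[foll,b=9,-]
e11 deliver 0→1: ·
e12 deliver 2→0: ·
e13 timeout(3): 3[cand,b=7,-]
e14 deliver 2→3: ·
e15 propose(0,'p'): ·
e16 deliver 0→3: ·
e17 deliver 3→0: ·
e18 deliver 0→2: 2[foll,b=4,q]
e19 deliver 2→0: ·
e20 crash(1): 1[✗cand,b=9,q]
e21 deliver 2→1: ·
e22 timeout(2): 2[cand,b=10,q]
e23 deliver 1→3: ·
e24 deliver 3→0: ·

-1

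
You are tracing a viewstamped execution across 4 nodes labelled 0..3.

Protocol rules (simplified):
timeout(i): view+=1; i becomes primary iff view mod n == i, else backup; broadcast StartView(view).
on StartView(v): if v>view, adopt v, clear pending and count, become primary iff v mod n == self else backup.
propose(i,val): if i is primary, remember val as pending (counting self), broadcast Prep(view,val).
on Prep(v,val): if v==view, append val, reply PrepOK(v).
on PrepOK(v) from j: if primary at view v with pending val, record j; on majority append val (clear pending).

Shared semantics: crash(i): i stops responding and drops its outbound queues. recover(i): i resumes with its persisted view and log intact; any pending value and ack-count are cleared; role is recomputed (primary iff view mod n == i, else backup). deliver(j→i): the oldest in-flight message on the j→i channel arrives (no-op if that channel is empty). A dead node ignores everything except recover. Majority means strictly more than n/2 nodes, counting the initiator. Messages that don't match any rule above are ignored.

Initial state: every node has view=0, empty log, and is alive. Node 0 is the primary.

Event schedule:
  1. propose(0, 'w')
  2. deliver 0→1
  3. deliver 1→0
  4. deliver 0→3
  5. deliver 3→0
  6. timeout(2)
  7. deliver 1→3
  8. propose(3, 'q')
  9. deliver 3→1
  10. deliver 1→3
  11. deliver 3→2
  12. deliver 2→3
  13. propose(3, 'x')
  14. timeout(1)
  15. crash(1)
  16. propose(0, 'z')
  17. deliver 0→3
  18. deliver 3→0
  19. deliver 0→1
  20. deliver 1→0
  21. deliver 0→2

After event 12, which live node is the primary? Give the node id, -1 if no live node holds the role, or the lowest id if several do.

0

after 1 — propose(0,'w'): ·
after 2 — deliver 0→1: n1:back/v0/[w]
after 3 — deliver 1→0: ·
after 4 — deliver 0→3: n3:back/v0/[w]
after 5 — deliver 3→0: n0:prim/v0/[w]
after 6 — timeout(2): n2:back/v1/[-]
after 7 — deliver 1→3: ·
after 8 — propose(3,'q'): ·
after 9 — deliver 3→1: ·
after 10 — deliver 1→3: ·
after 11 — deliver 3→2: ·
after 12 — deliver 2→3: n3:back/v1/[w]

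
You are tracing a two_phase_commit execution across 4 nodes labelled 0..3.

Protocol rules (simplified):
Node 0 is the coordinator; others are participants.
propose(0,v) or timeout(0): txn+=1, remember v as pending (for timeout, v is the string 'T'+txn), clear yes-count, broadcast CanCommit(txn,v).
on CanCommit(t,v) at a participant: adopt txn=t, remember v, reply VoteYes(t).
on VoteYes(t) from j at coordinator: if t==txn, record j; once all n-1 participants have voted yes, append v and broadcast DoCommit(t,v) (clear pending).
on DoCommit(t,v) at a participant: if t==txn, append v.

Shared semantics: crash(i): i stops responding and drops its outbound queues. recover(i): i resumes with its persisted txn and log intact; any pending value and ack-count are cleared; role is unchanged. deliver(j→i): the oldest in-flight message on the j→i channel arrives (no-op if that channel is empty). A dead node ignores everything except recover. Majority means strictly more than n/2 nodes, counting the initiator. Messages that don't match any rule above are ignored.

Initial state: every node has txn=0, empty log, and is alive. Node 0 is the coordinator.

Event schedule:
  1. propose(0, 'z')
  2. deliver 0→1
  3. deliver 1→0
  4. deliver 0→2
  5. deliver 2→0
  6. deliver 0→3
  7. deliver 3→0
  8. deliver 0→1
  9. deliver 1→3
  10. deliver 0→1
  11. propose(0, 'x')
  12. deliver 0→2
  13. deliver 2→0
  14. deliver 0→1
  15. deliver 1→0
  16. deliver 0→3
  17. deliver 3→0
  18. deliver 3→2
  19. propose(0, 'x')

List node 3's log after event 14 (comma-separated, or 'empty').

1. propose(0,'z'):  <0:coor t1 ->
2. deliver 0→1:  <1:part t1 ->
3. deliver 1→0:  nop
4. deliver 0→2:  <2:part t1 ->
5. deliver 2→0:  nop
6. deliver 0→3:  <3:part t1 ->
7. deliver 3→0:  <0:coor t1 z>
8. deliver 0→1:  <1:part t1 z>
9. deliver 1→3:  nop
10. deliver 0→1:  nop
11. propose(0,'x'):  <0:coor t2 z>
12. deliver 0→2:  <2:part t1 z>
13. deliver 2→0:  nop
14. deliver 0→1:  <1:part t2 z>

empty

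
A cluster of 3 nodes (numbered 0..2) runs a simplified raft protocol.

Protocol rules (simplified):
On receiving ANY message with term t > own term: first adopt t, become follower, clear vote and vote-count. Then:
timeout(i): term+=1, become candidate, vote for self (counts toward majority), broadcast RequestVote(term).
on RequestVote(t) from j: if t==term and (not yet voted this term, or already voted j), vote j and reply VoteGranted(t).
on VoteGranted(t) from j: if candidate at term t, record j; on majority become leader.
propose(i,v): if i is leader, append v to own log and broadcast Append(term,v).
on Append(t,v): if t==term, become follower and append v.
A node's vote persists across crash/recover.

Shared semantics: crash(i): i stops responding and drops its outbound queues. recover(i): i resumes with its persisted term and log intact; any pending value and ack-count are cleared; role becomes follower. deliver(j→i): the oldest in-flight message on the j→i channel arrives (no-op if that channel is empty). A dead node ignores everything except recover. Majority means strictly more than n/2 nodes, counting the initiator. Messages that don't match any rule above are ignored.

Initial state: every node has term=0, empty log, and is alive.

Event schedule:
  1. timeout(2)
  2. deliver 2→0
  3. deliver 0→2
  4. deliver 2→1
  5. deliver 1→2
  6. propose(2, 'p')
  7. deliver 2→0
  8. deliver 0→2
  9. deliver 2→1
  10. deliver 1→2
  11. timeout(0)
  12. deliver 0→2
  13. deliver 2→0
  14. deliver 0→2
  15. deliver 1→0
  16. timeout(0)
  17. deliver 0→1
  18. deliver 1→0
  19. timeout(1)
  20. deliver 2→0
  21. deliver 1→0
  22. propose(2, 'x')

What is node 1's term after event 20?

e1 timeout(2): 2[cand,t=1,-]
e2 deliver 2→0: 0[foll,t=1,-]
e3 deliver 0→2: 2[lead,t=1,-]
e4 deliver 2→1: 1[foll,t=1,-]
e5 deliver 1→2: ·
e6 propose(2,'p'): 2[lead,t=1,p]
e7 deliver 2→0: 0[foll,t=1,p]
e8 deliver 0→2: ·
e9 deliver 2→1: 1[foll,t=1,p]
e10 deliver 1→2: ·
e11 timeout(0): 0[cand,t=2,p]
e12 deliver 0→2: 2[foll,t=2,p]
e13 deliver 2→0: 0[lead,t=2,p]
e14 deliver 0→2: ·
e15 deliver 1→0: ·
e16 timeout(0): 0[cand,t=3,p]
e17 deliver 0→1: 1[foll,t=2,p]
e18 deliver 1→0: ·
e19 timeout(1): 1[cand,t=3,p]
e20 deliver 2→0: ·

3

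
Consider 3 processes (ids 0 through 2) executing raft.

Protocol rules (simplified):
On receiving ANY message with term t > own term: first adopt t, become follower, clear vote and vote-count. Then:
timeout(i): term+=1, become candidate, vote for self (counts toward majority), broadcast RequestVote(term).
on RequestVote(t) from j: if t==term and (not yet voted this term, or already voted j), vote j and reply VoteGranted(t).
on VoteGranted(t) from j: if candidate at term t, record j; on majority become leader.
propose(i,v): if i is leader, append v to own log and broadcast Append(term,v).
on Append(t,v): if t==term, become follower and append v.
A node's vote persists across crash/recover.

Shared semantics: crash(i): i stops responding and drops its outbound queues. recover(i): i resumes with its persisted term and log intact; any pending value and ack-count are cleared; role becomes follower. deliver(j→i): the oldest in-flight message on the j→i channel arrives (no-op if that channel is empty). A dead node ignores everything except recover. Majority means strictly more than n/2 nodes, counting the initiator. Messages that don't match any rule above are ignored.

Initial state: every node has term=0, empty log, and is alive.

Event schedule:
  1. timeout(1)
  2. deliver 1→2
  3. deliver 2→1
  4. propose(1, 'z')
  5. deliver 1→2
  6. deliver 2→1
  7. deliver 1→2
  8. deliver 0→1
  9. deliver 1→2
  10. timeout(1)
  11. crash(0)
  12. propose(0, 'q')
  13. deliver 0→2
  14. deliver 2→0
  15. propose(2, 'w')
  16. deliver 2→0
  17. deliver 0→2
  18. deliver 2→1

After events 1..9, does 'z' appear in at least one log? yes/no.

step 1 timeout(1): 1={cand,t=1,log=-}
step 2 deliver 1→2: 2={foll,t=1,log=-}
step 3 deliver 2→1: 1={lead,t=1,log=-}
step 4 propose(1,'z'): 1={lead,t=1,log=z}
step 5 deliver 1→2: 2={foll,t=1,log=z}
step 6 deliver 2→1: —
step 7 deliver 1→2: —
step 8 deliver 0→1: —
step 9 deliver 1→2: —

yes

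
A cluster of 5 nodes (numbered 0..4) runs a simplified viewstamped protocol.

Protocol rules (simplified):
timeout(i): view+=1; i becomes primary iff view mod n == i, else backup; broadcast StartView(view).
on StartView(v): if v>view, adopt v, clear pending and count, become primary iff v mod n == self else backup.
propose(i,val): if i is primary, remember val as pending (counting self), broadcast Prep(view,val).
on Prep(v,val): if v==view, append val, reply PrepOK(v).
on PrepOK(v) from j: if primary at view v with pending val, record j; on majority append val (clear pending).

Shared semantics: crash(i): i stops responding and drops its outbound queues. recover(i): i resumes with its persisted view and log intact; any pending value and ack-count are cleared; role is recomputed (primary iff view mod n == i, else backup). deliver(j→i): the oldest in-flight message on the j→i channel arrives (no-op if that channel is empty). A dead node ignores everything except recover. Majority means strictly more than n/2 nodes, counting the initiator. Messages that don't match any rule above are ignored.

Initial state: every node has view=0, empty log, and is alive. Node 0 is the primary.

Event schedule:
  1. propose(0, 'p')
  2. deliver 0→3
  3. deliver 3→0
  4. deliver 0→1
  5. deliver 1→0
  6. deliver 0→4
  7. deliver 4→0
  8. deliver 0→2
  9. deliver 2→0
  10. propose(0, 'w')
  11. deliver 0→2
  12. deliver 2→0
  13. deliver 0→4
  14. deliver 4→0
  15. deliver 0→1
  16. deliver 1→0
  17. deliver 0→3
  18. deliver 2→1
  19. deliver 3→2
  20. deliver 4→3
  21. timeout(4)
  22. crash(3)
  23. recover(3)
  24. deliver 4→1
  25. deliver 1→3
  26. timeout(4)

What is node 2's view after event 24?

after 1 — propose(0,'p'): ·
after 2 — deliver 0→3: n3:back/v0/[p]
after 3 — deliver 3→0: ·
after 4 — deliver 0→1: n1:back/v0/[p]
after 5 — deliver 1→0: n0:prim/v0/[p]
after 6 — deliver 0→4: n4:back/v0/[p]
after 7 — deliver 4→0: ·
after 8 — deliver 0→2: n2:back/v0/[p]
after 9 — deliver 2→0: ·
after 10 — propose(0,'w'): ·
after 11 — deliver 0→2: n2:back/v0/[p,w]
after 12 — deliver 2→0: ·
after 13 — deliver 0→4: n4:back/v0/[p,w]
after 14 — deliver 4→0: n0:prim/v0/[p,w]
after 15 — deliver 0→1: n1:back/v0/[p,w]
after 16 — deliver 1→0: ·
after 17 — deliver 0→3: n3:back/v0/[p,w]
after 18 — deliver 2→1: ·
after 19 — deliver 3→2: ·
after 20 — deliver 4→3: ·
after 21 — timeout(4): n4:back/v1/[p,w]
after 22 — crash(3): n3:✗back/v0/[p,w]
after 23 — recover(3): n3:back/v0/[p,w]
after 24 — deliver 4→1: n1:prim/v1/[p,w]

0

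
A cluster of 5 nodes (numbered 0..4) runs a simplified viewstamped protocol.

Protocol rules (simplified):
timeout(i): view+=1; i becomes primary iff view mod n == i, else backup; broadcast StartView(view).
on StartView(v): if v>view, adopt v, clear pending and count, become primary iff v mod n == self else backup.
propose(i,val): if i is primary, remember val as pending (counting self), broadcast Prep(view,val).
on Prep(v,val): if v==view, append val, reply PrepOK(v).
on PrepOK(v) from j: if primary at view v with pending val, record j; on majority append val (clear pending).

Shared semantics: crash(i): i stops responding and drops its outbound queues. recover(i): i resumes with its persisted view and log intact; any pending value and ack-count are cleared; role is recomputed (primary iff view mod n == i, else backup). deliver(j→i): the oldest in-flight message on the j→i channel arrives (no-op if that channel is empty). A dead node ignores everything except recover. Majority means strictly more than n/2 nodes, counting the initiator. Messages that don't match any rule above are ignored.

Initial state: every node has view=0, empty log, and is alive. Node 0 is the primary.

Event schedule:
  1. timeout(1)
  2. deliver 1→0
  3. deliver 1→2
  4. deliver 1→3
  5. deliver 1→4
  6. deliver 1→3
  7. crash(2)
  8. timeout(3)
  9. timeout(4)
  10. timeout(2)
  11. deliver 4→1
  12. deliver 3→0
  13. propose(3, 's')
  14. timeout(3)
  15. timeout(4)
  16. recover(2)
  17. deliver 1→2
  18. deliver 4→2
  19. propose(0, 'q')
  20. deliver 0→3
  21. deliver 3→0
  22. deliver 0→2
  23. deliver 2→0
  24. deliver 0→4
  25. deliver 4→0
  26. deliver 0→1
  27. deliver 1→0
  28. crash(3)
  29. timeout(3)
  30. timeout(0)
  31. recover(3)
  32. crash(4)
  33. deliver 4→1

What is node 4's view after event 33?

step 1 timeout(1): 1={prim,v=1,log=-}
step 2 deliver 1→0: 0={back,v=1,log=-}
step 3 deliver 1→2: 2={back,v=1,log=-}
step 4 deliver 1→3: 3={back,v=1,log=-}
step 5 deliver 1→4: 4={back,v=1,log=-}
step 6 deliver 1→3: —
step 7 crash(2): 2={✗back,v=1,log=-}
step 8 timeout(3): 3={back,v=2,log=-}
step 9 timeout(4): 4={back,v=2,log=-}
step 10 timeout(2): —
step 11 deliver 4→1: 1={back,v=2,log=-}
step 12 deliver 3→0: 0={back,v=2,log=-}
step 13 propose(3,'s'): —
step 14 timeout(3): 3={prim,v=3,log=-}
step 15 timeout(4): 4={back,v=3,log=-}
step 16 recover(2): 2={back,v=1,log=-}
step 17 deliver 1→2: —
step 18 deliver 4→2: 2={prim,v=2,log=-}
step 19 propose(0,'q'): —
step 20 deliver 0→3: —
step 21 deliver 3→0: 0={back,v=3,log=-}
step 22 deliver 0→2: —
step 23 deliver 2→0: —
step 24 deliver 0→4: —
step 25 deliver 4→0: —
step 26 deliver 0→1: —
step 27 deliver 1→0: —
step 28 crash(3): 3={✗prim,v=3,log=-}
step 29 timeout(3): —
step 30 timeout(0): 0={back,v=4,log=-}
step 31 recover(3): 3={prim,v=3,log=-}
step 32 crash(4): 4={✗back,v=3,log=-}
step 33 deliver 4→1: —

3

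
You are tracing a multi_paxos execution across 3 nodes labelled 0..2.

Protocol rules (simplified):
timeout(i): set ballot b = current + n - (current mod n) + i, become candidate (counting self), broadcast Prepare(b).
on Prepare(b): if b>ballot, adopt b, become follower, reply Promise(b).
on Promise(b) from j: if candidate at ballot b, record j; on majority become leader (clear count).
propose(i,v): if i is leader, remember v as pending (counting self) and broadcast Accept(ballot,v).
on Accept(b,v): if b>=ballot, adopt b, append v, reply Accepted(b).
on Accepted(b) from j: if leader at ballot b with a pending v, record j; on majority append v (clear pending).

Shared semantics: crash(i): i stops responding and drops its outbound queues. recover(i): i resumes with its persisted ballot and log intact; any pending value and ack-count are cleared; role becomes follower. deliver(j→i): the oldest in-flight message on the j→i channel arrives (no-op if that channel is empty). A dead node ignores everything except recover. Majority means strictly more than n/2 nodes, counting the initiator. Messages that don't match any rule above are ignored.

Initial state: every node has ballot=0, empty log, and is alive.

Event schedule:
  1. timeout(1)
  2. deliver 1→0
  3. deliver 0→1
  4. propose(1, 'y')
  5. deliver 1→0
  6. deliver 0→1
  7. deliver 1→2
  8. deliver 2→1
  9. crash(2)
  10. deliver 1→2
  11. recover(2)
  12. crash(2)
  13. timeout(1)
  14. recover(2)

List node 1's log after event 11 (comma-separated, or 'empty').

y

1. timeout(1):  <1:cand b4 ->
2. deliver 1→0:  <0:foll b4 ->
3. deliver 0→1:  <1:lead b4 ->
4. propose(1,'y'):  nop
5. deliver 1→0:  <0:foll b4 y>
6. deliver 0→1:  <1:lead b4 y>
7. deliver 1→2:  <2:foll b4 ->
8. deliver 2→1:  nop
9. crash(2):  <2:✗foll b4 ->
10. deliver 1→2:  nop
11. recover(2):  <2:foll b4 ->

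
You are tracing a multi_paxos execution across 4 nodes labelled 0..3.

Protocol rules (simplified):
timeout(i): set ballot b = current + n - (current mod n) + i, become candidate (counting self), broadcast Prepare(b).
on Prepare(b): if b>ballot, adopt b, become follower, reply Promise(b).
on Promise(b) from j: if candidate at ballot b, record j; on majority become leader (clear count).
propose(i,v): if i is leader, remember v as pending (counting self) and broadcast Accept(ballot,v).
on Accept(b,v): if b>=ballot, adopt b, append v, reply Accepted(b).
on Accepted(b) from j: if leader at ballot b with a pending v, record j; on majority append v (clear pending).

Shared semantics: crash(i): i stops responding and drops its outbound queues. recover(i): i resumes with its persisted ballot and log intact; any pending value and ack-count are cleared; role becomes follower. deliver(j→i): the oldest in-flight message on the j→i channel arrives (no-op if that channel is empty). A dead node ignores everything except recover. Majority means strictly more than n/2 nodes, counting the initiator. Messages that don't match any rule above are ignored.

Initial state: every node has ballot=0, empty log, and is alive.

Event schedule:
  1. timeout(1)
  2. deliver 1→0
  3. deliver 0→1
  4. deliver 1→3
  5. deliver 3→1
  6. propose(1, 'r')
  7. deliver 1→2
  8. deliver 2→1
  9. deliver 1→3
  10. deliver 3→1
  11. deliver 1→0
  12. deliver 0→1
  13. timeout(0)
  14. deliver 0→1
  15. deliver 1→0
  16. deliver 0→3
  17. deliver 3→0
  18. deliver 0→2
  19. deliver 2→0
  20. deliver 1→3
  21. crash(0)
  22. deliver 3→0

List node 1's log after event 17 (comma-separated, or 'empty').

step 1 timeout(1): 1={cand,b=5,log=-}
step 2 deliver 1→0: 0={foll,b=5,log=-}
step 3 deliver 0→1: —
step 4 deliver 1→3: 3={foll,b=5,log=-}
step 5 deliver 3→1: 1={lead,b=5,log=-}
step 6 propose(1,'r'): —
step 7 deliver 1→2: 2={foll,b=5,log=-}
step 8 deliver 2→1: —
step 9 deliver 1→3: 3={foll,b=5,log=r}
step 10 deliver 3→1: —
step 11 deliver 1→0: 0={foll,b=5,log=r}
step 12 deliver 0→1: 1={lead,b=5,log=r}
step 13 timeout(0): 0={cand,b=8,log=r}
step 14 deliver 0→1: 1={foll,b=8,log=r}
step 15 deliver 1→0: —
step 16 deliver 0→3: 3={foll,b=8,log=r}
step 17 deliver 3→0: 0={lead,b=8,log=r}

r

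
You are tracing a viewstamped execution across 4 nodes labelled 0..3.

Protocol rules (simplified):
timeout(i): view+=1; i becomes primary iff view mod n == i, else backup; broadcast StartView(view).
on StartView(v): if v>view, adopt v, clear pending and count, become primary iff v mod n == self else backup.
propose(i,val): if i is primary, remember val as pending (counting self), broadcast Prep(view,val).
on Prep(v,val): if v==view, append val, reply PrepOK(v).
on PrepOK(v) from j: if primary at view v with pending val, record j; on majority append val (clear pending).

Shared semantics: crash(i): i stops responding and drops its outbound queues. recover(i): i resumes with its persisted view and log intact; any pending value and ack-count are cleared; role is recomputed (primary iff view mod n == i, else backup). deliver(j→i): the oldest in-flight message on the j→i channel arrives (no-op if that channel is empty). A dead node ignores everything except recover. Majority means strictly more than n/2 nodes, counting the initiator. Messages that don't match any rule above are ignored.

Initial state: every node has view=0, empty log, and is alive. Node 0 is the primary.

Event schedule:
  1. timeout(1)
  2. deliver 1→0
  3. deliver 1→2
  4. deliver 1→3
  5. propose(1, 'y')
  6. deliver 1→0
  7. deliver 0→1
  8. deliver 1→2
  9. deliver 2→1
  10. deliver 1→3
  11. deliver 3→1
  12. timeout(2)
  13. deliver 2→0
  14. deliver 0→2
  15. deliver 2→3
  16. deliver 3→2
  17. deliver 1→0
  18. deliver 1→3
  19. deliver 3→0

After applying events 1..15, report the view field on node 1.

1

after 1 — timeout(1): n1:prim/v1/[-]
after 2 — deliver 1→0: n0:back/v1/[-]
after 3 — deliver 1→2: n2:back/v1/[-]
after 4 — deliver 1→3: n3:back/v1/[-]
after 5 — propose(1,'y'): ·
after 6 — deliver 1→0: n0:back/v1/[y]
after 7 — deliver 0→1: ·
after 8 — deliver 1→2: n2:back/v1/[y]
after 9 — deliver 2→1: n1:prim/v1/[y]
after 10 — deliver 1→3: n3:back/v1/[y]
after 11 — deliver 3→1: ·
after 12 — timeout(2): n2:prim/v2/[y]
after 13 — deliver 2→0: n0:back/v2/[y]
after 14 — deliver 0→2: ·
after 15 — deliver 2→3: n3:back/v2/[y]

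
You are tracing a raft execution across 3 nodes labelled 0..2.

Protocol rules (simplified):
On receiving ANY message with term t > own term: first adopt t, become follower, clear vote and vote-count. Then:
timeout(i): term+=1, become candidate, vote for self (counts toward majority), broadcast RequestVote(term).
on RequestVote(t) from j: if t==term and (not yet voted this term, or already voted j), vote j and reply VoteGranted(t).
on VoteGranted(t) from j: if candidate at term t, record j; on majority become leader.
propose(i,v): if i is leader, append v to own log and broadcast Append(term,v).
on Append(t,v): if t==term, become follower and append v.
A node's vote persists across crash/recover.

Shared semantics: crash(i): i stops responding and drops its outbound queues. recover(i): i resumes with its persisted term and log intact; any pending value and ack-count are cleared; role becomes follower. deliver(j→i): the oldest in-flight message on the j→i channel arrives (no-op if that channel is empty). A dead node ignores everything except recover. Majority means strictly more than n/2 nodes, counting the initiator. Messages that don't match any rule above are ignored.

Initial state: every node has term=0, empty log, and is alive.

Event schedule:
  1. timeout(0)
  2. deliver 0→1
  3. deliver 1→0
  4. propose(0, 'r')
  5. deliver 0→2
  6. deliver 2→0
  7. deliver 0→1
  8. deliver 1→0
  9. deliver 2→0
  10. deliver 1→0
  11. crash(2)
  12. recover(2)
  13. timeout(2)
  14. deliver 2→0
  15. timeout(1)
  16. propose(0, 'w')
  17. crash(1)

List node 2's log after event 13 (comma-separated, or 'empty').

empty

1. timeout(0):  <0:cand t1 ->
2. deliver 0→1:  <1:foll t1 ->
3. deliver 1→0:  <0:lead t1 ->
4. propose(0,'r'):  <0:lead t1 r>
5. deliver 0→2:  <2:foll t1 ->
6. deliver 2→0:  nop
7. deliver 0→1:  <1:foll t1 r>
8. deliver 1→0:  nop
9. deliver 2→0:  nop
10. deliver 1→0:  nop
11. crash(2):  <2:✗foll t1 ->
12. recover(2):  <2:foll t1 ->
13. timeout(2):  <2:cand t2 ->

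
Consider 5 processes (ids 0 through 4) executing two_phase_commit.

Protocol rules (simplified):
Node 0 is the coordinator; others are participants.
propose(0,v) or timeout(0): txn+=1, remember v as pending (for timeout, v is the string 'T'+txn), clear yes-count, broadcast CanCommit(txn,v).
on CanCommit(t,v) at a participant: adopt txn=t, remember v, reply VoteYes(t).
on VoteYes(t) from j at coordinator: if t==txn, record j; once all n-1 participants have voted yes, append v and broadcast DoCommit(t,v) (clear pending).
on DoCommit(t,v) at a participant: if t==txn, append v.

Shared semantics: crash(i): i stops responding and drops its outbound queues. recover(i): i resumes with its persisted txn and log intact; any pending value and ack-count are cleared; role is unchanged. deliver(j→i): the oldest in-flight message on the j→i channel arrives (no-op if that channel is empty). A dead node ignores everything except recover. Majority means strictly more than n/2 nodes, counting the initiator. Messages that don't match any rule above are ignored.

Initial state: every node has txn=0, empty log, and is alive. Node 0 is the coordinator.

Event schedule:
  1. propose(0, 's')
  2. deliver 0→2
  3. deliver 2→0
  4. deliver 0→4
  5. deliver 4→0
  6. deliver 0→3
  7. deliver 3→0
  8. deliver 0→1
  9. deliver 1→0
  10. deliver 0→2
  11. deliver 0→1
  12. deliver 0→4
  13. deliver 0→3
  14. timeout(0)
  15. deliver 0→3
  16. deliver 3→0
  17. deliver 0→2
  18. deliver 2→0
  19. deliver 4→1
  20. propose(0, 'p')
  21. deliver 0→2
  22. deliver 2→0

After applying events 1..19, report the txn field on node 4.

1

1. propose(0,'s'):  <0:coor t1 ->
2. deliver 0→2:  <2:part t1 ->
3. deliver 2→0:  nop
4. deliver 0→4:  <4:part t1 ->
5. deliver 4→0:  nop
6. deliver 0→3:  <3:part t1 ->
7. deliver 3→0:  nop
8. deliver 0→1:  <1:part t1 ->
9. deliver 1→0:  <0:coor t1 s>
10. deliver 0→2:  <2:part t1 s>
11. deliver 0→1:  <1:part t1 s>
12. deliver 0→4:  <4:part t1 s>
13. deliver 0→3:  <3:part t1 s>
14. timeout(0):  <0:coor t2 s>
15. deliver 0→3:  <3:part t2 s>
16. deliver 3→0:  nop
17. deliver 0→2:  <2:part t2 s>
18. deliver 2→0:  nop
19. deliver 4→1:  nop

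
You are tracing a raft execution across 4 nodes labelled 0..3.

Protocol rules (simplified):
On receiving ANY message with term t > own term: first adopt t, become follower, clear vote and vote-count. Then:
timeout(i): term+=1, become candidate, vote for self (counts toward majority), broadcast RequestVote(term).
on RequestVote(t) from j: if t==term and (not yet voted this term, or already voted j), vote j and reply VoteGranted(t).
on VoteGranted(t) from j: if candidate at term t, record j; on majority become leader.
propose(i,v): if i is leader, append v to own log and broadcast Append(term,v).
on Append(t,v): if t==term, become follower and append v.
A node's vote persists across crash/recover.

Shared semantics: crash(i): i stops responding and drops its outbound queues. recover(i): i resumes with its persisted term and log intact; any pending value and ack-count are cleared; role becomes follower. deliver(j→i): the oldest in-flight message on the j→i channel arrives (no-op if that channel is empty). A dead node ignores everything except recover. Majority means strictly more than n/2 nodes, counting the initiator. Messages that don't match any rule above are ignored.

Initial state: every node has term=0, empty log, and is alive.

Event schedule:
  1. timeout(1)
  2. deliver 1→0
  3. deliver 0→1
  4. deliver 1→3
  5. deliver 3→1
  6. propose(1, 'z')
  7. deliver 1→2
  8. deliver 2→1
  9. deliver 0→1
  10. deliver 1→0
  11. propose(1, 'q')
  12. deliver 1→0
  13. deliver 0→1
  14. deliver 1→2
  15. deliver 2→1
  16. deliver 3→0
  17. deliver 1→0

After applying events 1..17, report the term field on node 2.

1

[1] timeout(1) → N1(cand t1 [-])
[2] deliver 1→0 → N0(foll t1 [-])
[3] deliver 0→1 → ∅
[4] deliver 1→3 → N3(foll t1 [-])
[5] deliver 3→1 → N1(lead t1 [-])
[6] propose(1,'z') → N1(lead t1 [z])
[7] deliver 1→2 → N2(foll t1 [-])
[8] deliver 2→1 → ∅
[9] deliver 0→1 → ∅
[10] deliver 1→0 → N0(foll t1 [z])
[11] propose(1,'q') → N1(lead t1 [z,q])
[12] deliver 1→0 → N0(foll t1 [z,q])
[13] deliver 0→1 → ∅
[14] deliver 1→2 → N2(foll t1 [z])
[15] deliver 2→1 → ∅
[16] deliver 3→0 → ∅
[17] deliver 1→0 → ∅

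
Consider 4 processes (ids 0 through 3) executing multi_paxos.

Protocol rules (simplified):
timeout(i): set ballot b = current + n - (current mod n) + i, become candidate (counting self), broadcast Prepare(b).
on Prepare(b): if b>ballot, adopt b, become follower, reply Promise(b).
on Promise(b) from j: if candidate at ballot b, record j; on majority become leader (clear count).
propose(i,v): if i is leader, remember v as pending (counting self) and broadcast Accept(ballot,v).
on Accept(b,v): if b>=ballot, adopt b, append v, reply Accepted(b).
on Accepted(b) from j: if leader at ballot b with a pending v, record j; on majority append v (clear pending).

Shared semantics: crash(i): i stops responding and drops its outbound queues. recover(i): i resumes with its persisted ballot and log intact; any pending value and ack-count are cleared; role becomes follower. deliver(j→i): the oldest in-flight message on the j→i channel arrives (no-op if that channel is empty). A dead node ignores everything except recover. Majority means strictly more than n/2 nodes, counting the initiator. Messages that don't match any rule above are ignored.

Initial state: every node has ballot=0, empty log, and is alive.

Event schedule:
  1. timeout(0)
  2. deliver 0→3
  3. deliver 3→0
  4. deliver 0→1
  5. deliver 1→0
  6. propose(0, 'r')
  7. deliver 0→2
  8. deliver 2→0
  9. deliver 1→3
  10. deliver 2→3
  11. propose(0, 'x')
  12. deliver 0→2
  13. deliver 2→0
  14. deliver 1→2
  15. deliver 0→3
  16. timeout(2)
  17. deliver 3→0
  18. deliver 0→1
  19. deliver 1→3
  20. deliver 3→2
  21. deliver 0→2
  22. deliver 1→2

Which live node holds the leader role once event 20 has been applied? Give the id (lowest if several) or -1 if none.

0

e1 timeout(0): 0[cand,b=4,-]
e2 deliver 0→3: 3[foll,b=4,-]
e3 deliver 3→0: ·
e4 deliver 0→1: 1[foll,b=4,-]
e5 deliver 1→0: 0[lead,b=4,-]
e6 propose(0,'r'): ·
e7 deliver 0→2: 2[foll,b=4,-]
e8 deliver 2→0: ·
e9 deliver 1→3: ·
e10 deliver 2→3: ·
e11 propose(0,'x'): ·
e12 deliver 0→2: 2[foll,b=4,r]
e13 deliver 2→0: ·
e14 deliver 1→2: ·
e15 deliver 0→3: 3[foll,b=4,r]
e16 timeout(2): 2[cand,b=10,r]
e17 deliver 3→0: 0[lead,b=4,x]
e18 deliver 0→1: 1[foll,b=4,r]
e19 deliver 1→3: ·
e20 deliver 3→2: ·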